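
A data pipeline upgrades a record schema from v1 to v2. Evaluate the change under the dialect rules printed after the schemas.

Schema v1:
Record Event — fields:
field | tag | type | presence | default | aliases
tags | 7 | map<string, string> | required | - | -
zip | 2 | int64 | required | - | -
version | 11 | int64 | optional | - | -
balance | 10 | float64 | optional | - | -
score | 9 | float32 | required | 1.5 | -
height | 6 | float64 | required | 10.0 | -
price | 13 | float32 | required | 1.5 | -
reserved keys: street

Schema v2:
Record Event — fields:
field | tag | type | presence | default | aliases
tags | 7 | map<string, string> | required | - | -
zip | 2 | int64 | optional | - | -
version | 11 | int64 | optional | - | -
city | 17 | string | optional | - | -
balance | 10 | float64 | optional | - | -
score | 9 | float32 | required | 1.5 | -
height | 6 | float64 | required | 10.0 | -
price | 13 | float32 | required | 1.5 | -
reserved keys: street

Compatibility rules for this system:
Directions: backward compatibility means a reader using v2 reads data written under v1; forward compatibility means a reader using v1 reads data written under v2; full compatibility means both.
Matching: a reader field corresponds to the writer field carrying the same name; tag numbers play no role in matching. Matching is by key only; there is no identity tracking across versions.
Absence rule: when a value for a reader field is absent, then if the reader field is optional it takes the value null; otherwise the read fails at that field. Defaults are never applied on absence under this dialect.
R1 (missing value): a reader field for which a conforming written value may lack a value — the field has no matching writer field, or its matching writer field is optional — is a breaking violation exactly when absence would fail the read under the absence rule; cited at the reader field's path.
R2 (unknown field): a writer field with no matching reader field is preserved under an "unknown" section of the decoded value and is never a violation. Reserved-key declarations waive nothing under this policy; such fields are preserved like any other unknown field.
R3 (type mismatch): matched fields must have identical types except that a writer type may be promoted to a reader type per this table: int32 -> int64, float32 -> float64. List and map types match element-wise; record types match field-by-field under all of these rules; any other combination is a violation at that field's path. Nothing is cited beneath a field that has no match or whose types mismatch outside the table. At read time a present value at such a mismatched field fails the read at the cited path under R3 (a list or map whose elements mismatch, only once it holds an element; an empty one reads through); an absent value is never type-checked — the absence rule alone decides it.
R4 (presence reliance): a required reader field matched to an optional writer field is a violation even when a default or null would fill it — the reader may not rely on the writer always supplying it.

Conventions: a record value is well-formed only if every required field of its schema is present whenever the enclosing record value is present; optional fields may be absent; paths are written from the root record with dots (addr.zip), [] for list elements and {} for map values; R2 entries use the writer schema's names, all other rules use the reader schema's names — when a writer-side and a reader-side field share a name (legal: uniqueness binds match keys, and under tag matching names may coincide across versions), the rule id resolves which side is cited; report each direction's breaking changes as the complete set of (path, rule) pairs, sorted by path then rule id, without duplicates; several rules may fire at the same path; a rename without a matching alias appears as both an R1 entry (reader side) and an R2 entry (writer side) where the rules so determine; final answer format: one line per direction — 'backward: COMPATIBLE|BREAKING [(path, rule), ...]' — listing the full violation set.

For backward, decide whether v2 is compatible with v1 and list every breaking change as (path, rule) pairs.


backward: COMPATIBLE []

the writer's type comes first in each Event pair
backward on Event — v2 reading data written by v1:
  tags: paired with writer tags (map<string, string> -> map<string, string>; writer required)
  zip: paired with writer zip (int64 -> int64; writer required)
  version: paired with writer version (int64 -> int64; writer optional)
  city: no writer-side match
  balance: paired with writer balance (float64 -> float64; writer optional)
  score: paired with writer score (float32 -> float32; writer required)
  height: paired with writer height (float64 -> float64; writer required)
  price: paired with writer price (float32 -> float32; writer required)
  => backward verdict for Event: COMPATIBLE, no violations
diffs on Event not affecting the asked answer:
  added field city to record Event: optional string, tag 17 (in v2 it sits immediately before balance) -> triggers nothing under Event's printed rules — same verdict
  field zip in record Event: required changed to optional -> matters only for Event's forward compatibility — outside the asked direction


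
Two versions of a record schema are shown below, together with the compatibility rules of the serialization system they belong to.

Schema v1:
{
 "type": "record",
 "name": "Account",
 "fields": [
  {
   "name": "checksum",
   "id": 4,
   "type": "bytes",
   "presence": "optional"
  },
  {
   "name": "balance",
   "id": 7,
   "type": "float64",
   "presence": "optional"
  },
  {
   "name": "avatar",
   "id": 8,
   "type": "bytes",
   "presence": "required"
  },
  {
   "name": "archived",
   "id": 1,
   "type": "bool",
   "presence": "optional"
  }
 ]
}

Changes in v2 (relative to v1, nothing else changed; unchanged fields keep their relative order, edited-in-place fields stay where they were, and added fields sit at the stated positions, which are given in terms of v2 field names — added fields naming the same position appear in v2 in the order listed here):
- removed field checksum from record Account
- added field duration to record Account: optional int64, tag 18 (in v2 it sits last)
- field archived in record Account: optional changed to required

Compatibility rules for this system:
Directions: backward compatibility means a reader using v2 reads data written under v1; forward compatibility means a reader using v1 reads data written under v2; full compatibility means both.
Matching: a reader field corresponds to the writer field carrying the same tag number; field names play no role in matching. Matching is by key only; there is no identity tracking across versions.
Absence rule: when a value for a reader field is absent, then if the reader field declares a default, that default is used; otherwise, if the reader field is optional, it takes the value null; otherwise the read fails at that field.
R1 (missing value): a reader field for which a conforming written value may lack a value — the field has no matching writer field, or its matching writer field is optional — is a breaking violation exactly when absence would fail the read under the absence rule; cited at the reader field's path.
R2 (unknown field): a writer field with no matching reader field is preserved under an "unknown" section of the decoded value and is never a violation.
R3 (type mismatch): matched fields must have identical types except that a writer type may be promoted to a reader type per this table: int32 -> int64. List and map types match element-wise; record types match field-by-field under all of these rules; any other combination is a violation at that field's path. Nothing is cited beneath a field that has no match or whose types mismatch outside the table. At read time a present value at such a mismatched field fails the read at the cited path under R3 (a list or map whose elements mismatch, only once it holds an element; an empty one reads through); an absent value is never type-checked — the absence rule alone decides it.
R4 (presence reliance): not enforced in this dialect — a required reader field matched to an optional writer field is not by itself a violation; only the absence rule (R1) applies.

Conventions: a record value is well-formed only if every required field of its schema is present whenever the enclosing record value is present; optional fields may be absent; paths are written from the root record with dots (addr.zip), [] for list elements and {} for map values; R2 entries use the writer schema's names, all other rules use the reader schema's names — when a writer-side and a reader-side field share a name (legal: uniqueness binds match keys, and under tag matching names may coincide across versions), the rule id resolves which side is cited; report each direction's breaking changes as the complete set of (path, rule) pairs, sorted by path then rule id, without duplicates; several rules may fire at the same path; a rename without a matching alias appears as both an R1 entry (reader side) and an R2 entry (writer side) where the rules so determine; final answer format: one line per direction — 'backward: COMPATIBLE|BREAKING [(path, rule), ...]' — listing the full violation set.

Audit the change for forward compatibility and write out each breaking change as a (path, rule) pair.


in Account below, arrows point writer -> reader
checking forward for Account: reader v1 against writer v2:
  no writer field matches reader checksum
  balance <- balance (float64 -> float64, writer optional)
  avatar <- avatar (bytes -> bytes, writer required)
  archived <- archived (bool -> bool, writer required)
  duration (writer side), unknown to reader
  => forward verdict for Account: COMPATIBLE, no violations
remaining Account differences; none change what is asked:
  removed field checksum from record Account -> no rule fires on it in Account's dialect; the asked verdict holds
  added field duration to record Account: optional int64, tag 18 (in v2 it sits last) -> no rule fires on it in Account's dialect; the asked verdict holds
  field archived in record Account: optional changed to required -> fires only in the backward direction of Account, which is not asked here

forward: COMPATIBLE []


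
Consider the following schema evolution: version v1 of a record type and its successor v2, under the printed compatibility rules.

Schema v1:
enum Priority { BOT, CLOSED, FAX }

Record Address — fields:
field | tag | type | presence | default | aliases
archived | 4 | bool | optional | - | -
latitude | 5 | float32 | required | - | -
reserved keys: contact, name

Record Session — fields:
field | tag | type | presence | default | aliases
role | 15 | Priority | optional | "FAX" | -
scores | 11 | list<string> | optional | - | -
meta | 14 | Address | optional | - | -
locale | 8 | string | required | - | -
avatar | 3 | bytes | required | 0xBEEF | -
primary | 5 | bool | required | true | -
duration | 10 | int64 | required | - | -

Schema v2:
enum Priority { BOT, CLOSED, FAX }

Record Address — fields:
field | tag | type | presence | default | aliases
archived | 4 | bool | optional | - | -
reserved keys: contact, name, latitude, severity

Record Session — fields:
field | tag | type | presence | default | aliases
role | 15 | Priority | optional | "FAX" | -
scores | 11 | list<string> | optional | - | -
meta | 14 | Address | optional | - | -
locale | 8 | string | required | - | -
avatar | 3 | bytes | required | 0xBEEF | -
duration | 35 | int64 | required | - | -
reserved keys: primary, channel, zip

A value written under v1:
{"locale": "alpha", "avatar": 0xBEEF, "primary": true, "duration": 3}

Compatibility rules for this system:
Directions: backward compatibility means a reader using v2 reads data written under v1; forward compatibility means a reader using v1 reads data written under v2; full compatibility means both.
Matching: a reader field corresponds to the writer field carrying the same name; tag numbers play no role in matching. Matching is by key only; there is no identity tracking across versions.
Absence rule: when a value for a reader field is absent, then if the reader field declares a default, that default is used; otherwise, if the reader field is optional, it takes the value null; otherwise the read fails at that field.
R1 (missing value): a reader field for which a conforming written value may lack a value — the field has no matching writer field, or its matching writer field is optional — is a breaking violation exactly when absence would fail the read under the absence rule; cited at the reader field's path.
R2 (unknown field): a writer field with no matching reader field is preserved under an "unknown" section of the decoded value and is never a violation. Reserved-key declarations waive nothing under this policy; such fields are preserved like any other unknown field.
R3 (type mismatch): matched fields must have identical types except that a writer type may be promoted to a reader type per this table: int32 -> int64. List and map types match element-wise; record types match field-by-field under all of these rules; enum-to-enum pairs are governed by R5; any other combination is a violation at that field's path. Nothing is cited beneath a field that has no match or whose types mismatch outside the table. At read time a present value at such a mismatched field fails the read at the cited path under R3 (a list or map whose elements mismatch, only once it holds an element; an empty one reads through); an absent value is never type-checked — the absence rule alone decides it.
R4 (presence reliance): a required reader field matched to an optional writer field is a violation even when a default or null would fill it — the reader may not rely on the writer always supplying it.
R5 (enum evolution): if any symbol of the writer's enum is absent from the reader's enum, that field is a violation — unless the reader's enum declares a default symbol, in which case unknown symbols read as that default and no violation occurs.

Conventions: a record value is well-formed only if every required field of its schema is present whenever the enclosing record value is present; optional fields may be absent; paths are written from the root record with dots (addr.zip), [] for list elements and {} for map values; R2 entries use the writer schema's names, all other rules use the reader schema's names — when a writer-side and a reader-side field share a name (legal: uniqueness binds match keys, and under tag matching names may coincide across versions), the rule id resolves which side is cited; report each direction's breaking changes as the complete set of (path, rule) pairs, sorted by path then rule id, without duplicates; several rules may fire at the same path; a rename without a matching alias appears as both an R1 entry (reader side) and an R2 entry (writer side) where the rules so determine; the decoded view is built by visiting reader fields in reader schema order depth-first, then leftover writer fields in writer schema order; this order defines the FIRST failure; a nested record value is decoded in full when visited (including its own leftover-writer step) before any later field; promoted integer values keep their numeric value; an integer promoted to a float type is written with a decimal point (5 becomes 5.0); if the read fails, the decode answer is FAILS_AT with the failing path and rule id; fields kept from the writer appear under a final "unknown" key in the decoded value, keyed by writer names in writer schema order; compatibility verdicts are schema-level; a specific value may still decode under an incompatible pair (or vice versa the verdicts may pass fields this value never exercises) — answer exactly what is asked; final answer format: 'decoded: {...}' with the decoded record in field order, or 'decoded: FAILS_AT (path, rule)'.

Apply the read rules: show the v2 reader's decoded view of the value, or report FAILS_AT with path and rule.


decoded: {"role": "FAX", "scores": null, "meta": null, "locale": "alpha", "avatar": 0xBEEF, "duration": 3, "unknown": {"primary": true}}

each type pair in Session: writer, then reader
decoding the Session value with the v2 reader:
  role := "FAX" (missing; default applied)
  scores := null (missing; optional => null)
  meta := null (missing; optional => null)
  locale := "alpha"
  avatar := 0xBEEF
  duration := 3
  writer primary: kept under "unknown"
  => decoded: {"role": "FAX", "scores": null, "meta": null, "locale": "alpha", "avatar": 0xBEEF, "duration": 3, "unknown": {"primary": true}}
diffs on Session not affecting the asked answer:
  field duration in record Session: tag 10 changed to 35 -> inert under this dialect — no rule fires on Session and the result does not move
  removed field latitude from record Address (its key "latitude" joins the reserved list) -> affects the rule determinations only; this particular Session value decodes identically


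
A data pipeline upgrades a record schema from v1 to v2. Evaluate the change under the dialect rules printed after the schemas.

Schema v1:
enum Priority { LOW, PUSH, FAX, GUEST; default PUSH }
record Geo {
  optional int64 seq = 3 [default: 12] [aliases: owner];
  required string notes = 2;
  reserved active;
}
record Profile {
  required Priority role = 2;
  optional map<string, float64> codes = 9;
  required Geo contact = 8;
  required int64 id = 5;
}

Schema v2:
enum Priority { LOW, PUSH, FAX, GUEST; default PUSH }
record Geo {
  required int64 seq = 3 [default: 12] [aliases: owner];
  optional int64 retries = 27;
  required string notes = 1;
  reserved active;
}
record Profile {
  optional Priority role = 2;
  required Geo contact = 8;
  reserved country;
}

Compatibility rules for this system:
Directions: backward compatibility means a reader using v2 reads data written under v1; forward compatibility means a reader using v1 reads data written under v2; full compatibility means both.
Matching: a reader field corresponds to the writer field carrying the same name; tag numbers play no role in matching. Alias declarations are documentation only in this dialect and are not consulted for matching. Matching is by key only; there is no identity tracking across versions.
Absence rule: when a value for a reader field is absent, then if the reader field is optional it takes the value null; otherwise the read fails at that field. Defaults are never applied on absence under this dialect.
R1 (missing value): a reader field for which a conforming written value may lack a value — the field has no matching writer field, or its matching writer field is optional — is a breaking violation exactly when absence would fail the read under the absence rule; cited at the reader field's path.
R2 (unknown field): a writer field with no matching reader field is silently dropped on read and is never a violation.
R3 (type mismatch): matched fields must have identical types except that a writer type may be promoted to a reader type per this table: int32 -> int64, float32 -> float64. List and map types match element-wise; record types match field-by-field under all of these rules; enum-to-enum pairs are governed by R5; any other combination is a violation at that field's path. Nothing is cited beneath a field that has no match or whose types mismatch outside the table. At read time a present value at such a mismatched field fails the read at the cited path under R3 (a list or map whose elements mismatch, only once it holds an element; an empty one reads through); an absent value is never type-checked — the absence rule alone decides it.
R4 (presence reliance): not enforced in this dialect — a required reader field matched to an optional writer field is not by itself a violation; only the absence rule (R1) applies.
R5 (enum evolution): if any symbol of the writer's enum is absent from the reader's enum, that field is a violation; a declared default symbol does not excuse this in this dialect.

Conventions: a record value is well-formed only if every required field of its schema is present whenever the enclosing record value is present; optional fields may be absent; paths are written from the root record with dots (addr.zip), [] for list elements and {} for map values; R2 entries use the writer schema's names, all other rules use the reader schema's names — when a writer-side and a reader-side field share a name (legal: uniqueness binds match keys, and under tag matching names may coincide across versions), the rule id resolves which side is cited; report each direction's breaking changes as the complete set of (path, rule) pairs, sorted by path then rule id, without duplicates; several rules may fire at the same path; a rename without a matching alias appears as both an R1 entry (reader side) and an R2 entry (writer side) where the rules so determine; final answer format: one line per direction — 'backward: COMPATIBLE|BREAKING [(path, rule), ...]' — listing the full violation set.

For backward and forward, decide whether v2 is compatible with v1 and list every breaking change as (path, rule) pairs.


backward: BREAKING [(contact.seq, R1)]; forward: BREAKING [(id, R1), (role, R1)]

each type pair in Profile: writer, then reader
backward pass over Profile, reader schema v2, writer schema v1:
  role: Priority -> Priority, writer required; from role
  contact: Geo -> Geo, writer required; from contact
  codes (writer side), unknown to reader
  id (writer side), unknown to reader
  contact.seq: int64 -> int64, writer optional; from contact.seq
  contact.retries: no writer match
  contact.notes: string -> string, writer required; from contact.notes
  breaking: (contact.seq, R1)
  => 1 violation(s): backward is BREAKING for Profile
forward pass over Profile, reader schema v1, writer schema v2:
  role: Priority -> Priority, writer optional; from role
  codes: no writer match
  contact: Geo -> Geo, writer required; from contact
  id: no writer match
  contact.seq: int64 -> int64, writer required; from contact.seq
  contact.notes: string -> string, writer required; from contact.notes
  contact.retries (writer side), unknown to reader
  breaking: (id, R1)
  breaking: (role, R1)
  => 2 violation(s): forward is BREAKING for Profile


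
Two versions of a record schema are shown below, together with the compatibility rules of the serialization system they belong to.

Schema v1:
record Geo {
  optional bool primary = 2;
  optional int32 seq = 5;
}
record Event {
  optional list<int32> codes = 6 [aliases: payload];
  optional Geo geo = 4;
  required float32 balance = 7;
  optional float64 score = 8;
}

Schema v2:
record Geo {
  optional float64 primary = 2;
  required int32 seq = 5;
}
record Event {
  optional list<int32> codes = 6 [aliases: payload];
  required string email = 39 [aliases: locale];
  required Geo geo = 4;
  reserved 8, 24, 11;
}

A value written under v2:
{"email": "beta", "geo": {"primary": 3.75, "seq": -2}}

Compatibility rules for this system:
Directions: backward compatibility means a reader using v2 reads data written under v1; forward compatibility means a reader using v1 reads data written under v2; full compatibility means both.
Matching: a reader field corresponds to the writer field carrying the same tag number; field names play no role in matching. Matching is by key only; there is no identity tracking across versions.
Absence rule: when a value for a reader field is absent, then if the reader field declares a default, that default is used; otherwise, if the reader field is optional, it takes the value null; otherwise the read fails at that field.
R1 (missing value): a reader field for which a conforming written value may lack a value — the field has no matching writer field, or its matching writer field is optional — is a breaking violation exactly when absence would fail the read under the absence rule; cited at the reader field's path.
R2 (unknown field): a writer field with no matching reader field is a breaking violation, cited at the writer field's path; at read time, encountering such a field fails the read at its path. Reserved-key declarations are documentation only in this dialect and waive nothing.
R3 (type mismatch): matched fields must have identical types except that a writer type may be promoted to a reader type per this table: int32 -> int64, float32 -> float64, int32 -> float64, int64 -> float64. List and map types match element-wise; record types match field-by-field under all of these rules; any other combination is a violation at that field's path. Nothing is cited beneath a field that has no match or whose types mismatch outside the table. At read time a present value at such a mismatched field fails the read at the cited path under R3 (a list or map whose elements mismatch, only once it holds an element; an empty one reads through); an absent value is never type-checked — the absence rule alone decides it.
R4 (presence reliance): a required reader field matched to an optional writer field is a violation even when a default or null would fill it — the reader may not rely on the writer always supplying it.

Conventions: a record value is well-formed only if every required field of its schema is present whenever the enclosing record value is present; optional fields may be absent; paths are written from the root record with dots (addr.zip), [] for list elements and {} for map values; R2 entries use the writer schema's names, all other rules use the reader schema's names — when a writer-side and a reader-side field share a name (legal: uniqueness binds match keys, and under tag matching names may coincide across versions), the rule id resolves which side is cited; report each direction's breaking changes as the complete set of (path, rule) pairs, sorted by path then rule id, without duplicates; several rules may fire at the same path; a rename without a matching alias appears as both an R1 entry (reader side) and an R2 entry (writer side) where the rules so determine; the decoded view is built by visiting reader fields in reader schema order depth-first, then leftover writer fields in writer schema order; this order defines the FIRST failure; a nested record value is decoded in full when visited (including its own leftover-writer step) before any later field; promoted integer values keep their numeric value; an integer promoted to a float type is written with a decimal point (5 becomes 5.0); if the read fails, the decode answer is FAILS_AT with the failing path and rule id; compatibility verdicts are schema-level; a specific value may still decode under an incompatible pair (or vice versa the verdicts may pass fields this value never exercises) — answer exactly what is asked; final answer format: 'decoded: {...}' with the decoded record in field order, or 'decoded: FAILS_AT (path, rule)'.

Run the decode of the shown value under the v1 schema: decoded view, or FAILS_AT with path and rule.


decoded: FAILS_AT (geo.primary, R3)

arrows below run writer -> reader for Event
decode (reader v1):
  codes := null (absent, optional -> null)
  read fails at geo.primary under R3
  => FAILS_AT (geo.primary, R3)
ruling out the remaining Event differences:
  field seq in record Geo: optional changed to required -> a verdict-level change on Event — the shown value reads the same
  added field email to record Event: required string, tag 39 (in v2 it sits immediately before geo) -> a verdict-level change on Event — the shown value reads the same
  removed field balance from record Event -> a verdict-level change on Event — the shown value reads the same
  removed field score from record Event (its key 8 joins the reserved list) -> a verdict-level change on Event — the shown value reads the same


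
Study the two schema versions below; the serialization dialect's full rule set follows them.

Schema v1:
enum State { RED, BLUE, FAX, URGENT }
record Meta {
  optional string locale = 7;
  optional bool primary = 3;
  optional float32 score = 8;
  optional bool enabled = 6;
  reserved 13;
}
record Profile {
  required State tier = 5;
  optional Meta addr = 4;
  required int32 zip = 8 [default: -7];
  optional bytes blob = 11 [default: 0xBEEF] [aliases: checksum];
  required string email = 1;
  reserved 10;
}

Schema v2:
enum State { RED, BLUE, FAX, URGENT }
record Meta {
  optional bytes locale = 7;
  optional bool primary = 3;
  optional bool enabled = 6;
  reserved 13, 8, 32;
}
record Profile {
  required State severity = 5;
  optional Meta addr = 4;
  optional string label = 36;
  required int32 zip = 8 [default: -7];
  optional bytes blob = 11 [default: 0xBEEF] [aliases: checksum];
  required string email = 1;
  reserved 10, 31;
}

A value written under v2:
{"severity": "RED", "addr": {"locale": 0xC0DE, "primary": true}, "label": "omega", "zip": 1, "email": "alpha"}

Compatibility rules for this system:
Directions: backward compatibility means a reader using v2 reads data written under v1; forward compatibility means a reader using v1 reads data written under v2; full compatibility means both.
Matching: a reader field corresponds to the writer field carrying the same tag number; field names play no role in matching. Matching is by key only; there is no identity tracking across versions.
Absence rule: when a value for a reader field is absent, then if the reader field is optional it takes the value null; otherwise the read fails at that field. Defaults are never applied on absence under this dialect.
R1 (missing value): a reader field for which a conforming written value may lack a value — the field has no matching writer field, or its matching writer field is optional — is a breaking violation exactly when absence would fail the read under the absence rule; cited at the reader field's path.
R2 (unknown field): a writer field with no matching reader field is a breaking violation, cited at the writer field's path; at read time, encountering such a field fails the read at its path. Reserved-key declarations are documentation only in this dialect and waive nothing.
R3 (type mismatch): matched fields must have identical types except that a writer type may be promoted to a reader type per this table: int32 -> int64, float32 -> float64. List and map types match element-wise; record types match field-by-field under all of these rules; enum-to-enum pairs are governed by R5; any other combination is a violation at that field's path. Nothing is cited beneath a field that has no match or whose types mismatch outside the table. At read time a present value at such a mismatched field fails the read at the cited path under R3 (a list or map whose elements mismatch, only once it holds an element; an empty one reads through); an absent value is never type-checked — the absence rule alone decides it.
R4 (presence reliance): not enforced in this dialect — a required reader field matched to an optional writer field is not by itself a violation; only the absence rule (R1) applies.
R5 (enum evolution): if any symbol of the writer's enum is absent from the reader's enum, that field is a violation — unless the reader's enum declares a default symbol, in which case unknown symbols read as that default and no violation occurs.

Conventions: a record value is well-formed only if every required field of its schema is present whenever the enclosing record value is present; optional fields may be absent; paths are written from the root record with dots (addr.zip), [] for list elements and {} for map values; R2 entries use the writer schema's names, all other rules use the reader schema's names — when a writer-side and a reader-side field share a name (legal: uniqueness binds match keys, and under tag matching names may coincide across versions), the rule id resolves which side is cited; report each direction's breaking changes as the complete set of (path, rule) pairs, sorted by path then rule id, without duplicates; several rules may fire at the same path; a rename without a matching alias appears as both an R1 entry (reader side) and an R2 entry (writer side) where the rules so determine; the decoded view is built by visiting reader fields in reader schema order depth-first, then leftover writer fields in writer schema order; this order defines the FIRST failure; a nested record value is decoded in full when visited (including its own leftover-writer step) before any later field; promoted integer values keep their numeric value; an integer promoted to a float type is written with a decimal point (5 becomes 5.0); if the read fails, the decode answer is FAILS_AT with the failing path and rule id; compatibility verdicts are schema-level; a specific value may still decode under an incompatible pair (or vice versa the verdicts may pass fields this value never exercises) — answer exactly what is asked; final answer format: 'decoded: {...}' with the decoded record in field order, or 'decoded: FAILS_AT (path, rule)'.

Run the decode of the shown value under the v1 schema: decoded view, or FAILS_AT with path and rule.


decoded: FAILS_AT (addr.locale, R3)

the writer's type comes first in each Profile pair
migrating the Profile value to v1:
  tier := "RED" (from writer severity)
  read fails at addr.locale under R3
  => FAILS_AT (addr.locale, R3)
remaining Profile differences; none change what is asked:
  renamed field tier to severity in record Profile -> no rule fires on it and the decoded Profile view is identical with or without it
  removed field score from record Meta (its key 8 joins the reserved list) -> changes Profile's schema-level verdicts only — the decode of this value is the same
  added field label to record Profile: optional string, tag 36 (in v2 it sits immediately before zip) -> changes Profile's schema-level verdicts only — the decode of this value is the same


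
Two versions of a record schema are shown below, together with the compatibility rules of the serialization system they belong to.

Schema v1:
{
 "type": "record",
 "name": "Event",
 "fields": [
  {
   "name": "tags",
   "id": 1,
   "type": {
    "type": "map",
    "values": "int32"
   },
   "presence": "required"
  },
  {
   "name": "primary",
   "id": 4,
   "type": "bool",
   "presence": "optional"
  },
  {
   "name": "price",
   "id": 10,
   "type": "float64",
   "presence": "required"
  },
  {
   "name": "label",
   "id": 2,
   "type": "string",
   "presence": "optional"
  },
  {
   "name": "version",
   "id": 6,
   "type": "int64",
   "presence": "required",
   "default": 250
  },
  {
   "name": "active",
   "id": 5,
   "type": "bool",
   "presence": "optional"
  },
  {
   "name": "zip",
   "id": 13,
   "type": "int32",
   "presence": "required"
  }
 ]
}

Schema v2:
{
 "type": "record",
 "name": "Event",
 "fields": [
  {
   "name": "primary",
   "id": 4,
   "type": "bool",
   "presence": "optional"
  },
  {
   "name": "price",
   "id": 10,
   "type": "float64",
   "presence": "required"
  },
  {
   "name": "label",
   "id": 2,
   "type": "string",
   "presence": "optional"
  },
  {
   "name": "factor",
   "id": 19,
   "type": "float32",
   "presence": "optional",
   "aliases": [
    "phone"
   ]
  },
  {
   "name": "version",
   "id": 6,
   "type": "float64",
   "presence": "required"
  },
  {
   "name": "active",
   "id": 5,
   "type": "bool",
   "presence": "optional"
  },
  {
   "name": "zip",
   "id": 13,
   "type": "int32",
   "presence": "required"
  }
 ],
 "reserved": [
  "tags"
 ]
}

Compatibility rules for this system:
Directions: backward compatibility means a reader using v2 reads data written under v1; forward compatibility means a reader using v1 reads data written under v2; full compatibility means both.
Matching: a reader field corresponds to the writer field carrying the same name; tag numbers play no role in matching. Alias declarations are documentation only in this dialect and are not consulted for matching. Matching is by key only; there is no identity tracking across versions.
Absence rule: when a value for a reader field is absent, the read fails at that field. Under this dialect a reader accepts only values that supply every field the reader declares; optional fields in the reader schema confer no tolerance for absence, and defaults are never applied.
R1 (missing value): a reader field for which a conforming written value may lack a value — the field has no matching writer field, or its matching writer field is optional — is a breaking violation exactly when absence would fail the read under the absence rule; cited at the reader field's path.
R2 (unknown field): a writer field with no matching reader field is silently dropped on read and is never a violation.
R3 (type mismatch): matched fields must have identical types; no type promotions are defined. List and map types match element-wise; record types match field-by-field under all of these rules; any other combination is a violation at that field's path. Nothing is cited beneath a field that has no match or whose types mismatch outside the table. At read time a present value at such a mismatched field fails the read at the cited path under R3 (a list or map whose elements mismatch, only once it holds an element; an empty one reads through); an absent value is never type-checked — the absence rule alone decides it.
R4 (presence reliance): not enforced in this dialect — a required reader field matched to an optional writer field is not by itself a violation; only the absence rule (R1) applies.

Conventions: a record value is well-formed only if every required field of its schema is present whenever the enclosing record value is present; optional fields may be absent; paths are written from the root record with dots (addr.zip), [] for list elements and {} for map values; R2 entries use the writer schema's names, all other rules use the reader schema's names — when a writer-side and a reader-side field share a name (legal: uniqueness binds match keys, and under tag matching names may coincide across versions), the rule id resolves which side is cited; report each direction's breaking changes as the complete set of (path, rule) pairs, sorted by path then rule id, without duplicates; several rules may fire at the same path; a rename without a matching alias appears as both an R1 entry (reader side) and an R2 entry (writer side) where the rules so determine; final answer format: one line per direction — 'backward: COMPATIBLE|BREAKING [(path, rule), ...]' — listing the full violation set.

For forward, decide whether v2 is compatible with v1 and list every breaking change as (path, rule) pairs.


the writer's type comes first in each Event pair
forward analysis of Event with v1 as reader and v2 as writer:
  tags: no writer match
  primary: paired with writer primary (bool -> bool; writer optional)
  price: paired with writer price (float64 -> float64; writer required)
  label: paired with writer label (string -> string; writer optional)
  version: paired with writer version (float64 -> int64; writer required)
  active: paired with writer active (bool -> bool; writer optional)
  zip: paired with writer zip (int32 -> int32; writer required)
  leftover writer field: factor
  violation R1 at active
  violation R1 at label
  violation R1 at primary
  violation R1 at tags
  violation R3 at version
  => forward: BREAKING (5)
checking off the Event differences that do not matter here:
  added field factor to record Event: optional float32, tag 19 (in v2 it sits immediately before version) -> matters only for Event's backward compatibility — outside the asked direction

forward: BREAKING [(active, R1), (label, R1), (primary, R1), (tags, R1), (version, R3)]


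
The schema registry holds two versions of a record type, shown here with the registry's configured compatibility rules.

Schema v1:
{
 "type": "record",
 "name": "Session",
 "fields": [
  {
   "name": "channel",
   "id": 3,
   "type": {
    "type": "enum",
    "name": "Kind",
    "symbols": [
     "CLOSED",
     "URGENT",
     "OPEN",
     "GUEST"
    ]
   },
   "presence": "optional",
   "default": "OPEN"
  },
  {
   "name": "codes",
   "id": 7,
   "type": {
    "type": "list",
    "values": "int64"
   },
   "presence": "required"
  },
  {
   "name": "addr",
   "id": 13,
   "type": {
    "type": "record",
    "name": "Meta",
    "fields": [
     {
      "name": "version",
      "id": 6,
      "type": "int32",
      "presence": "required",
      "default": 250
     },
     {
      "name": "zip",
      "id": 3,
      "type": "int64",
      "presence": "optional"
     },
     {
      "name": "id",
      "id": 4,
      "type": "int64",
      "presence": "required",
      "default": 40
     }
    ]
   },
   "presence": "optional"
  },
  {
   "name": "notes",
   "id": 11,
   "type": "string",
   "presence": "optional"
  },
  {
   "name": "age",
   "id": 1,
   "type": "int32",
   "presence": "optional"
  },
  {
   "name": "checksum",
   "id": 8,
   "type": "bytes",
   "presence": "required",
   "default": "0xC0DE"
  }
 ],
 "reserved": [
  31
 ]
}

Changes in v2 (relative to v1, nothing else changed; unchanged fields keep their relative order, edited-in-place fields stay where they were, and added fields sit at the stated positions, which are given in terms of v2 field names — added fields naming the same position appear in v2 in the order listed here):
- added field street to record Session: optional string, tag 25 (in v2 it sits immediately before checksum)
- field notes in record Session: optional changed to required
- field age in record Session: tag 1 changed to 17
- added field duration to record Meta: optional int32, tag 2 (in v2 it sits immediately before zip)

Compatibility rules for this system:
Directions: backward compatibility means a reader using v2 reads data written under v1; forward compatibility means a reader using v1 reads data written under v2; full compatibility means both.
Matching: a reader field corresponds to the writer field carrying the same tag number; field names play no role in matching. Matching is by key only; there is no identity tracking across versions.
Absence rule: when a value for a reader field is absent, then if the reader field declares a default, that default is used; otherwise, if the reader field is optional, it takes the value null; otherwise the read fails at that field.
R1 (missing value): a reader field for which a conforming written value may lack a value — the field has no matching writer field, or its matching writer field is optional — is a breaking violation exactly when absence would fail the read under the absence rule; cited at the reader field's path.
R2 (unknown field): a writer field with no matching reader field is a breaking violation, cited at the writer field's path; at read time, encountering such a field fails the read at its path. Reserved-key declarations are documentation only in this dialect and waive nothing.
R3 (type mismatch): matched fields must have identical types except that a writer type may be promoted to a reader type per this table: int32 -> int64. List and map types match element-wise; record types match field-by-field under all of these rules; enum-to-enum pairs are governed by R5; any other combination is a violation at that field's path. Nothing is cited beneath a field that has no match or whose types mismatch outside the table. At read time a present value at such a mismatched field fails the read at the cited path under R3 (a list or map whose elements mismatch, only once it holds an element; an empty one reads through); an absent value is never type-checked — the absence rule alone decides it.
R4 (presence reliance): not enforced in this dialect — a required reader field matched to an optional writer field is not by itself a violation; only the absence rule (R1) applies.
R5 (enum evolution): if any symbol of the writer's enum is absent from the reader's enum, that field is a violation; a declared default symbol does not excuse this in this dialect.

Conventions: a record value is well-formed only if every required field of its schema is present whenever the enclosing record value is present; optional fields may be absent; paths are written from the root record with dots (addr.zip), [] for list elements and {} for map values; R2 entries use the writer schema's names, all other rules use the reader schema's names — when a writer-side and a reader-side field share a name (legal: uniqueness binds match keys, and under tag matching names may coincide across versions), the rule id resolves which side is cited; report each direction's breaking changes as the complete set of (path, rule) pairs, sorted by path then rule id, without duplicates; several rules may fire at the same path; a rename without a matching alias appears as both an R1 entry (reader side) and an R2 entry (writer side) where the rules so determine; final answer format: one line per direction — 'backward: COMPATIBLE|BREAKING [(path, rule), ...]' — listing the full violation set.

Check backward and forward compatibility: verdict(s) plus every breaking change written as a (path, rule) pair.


arrows below run writer -> reader for Session
backward on Session — v2 reading data written by v1:
  channel: paired with writer channel (Kind -> Kind; writer optional)
  codes: paired with writer codes (list<int64> -> list<int64>; writer required)
  addr: paired with writer addr (Meta -> Meta; writer optional)
  notes: paired with writer notes (string -> string; writer optional)
  age has no writer counterpart
  street has no writer counterpart
  checksum: paired with writer checksum (bytes -> bytes; writer required)
  writer field age has no reader counterpart
  addr.version: paired with writer addr.version (int32 -> int32; writer required)
  addr.duration has no writer counterpart
  addr.zip: paired with writer addr.zip (int64 -> int64; writer optional)
  addr.id: paired with writer addr.id (int64 -> int64; writer required)
  R2 fires at age
  R1 fires at notes
  => backward verdict for Session: BREAKING, 2 violation(s)
forward on Session — v1 reading data written by v2:
  channel: paired with writer channel (Kind -> Kind; writer optional)
  codes: paired with writer codes (list<int64> -> list<int64>; writer required)
  addr: paired with writer addr (Meta -> Meta; writer optional)
  notes: paired with writer notes (string -> string; writer required)
  age has no writer counterpart
  checksum: paired with writer checksum (bytes -> bytes; writer required)
  writer field age has no reader counterpart
  writer field street has no reader counterpart
  addr.version: paired with writer addr.version (int32 -> int32; writer required)
  addr.zip: paired with writer addr.zip (int64 -> int64; writer optional)
  addr.id: paired with writer addr.id (int64 -> int64; writer required)
  writer field addr.duration has no reader counterpart
  R2 fires at addr.duration
  R2 fires at age
  R2 fires at street
  => forward verdict for Session: BREAKING, 3 violation(s)

backward: BREAKING [(age, R2), (notes, R1)]; forward: BREAKING [(addr.duration, R2), (age, R2), (street, R2)]
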